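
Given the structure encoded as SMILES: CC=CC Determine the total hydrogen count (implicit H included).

8

Walk through each heavy atom and fill implicit hydrogens from standard valence (C 4, N 3, O 2, S 2, halogen 1):
  atom 1: C, bond orders sum to 1 (valence 4) → 3 H
  atom 2: C, bond orders sum to 3 (valence 4) → 1 H
  atom 3: C, bond orders sum to 3 (valence 4) → 1 H
  atom 4: C, bond orders sum to 1 (valence 4) → 3 H
Total hydrogens: 8.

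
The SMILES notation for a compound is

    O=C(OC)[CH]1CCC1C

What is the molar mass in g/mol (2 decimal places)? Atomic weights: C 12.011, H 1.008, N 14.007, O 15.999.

128.17 g/mol

First, the molecular formula is C7H12O2 (counting implicit H from valence).
  C: 7 × 12.011 = 84.077
  H: 12 × 1.008 = 12.096
  O: 2 × 15.999 = 31.998
Sum: 7×12.011 + 12×1.008 + 2×15.999 = 128.171 → 128.17 g/mol.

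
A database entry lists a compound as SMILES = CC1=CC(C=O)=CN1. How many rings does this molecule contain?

1

In SMILES, each pair of matching ring-closure digits denotes one ring-closing bond; the number of such bonds equals the number of independent rings.
Ring-closure bonds here: 1.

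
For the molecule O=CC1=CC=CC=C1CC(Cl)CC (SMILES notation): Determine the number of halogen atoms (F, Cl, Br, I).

1

Halogen atoms appear at heavy-atom position 11 (1×Cl).
Other groups present: 1 aldehyde.
Halogen count: 1.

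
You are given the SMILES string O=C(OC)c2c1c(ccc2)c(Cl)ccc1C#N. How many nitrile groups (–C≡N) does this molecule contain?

The nitrile motif appears at heavy-atom position 16 in the SMILES.
Other groups present: 1 ester.
Nitrile count: 1.

1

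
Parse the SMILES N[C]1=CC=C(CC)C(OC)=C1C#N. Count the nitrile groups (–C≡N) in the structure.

The nitrile motif appears at heavy-atom position 12 in the SMILES.
Other groups present: 1 ether, 1 primary amine.
Nitrile count: 1.

1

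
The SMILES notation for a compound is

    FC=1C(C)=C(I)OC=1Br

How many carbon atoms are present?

Count every carbon token in the SMILES (each C, including those in ring-closure positions and inside branches).
Carbon count: 5.

5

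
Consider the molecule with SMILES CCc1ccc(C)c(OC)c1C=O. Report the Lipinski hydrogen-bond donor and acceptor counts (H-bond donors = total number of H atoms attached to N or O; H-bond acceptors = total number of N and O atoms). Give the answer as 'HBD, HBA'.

0, 2

Donors: find every N or O and count the H atoms it carries.
  atom 9 (O): bond orders sum to 2 → 0 H
  atom 13 (O): bond orders sum to 2 → 0 H
Lipinski HBD = 0.
Acceptors: N atoms = 0, O atoms = 2 → HBA = 2.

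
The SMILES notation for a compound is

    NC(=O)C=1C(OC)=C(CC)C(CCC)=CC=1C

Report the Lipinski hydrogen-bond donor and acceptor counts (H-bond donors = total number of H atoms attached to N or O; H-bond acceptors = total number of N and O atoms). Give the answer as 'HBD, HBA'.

2, 3

Donors: find every N or O and count the H atoms it carries.
  atom 1 (N): bond orders sum to 1 → 2 H
  atom 3 (O): bond orders sum to 2 → 0 H
  atom 6 (O): bond orders sum to 2 → 0 H
Lipinski HBD = 2.
Acceptors: N atoms = 1, O atoms = 2 → HBA = 3.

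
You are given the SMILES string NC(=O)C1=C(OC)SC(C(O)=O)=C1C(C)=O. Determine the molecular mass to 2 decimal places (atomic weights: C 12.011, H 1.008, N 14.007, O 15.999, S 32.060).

First, the molecular formula is C9H9NO5S (counting implicit H from valence).
  C: 9 × 12.011 = 108.099
  H: 9 × 1.008 = 9.072
  N: 1 × 14.007 = 14.007
  O: 5 × 15.999 = 79.995
  S: 1 × 32.060 = 32.060
Sum: 9×12.011 + 9×1.008 + 1×14.007 + 5×15.999 + 1×32.060 = 243.233 → 243.23 g/mol.

243.23 g/mol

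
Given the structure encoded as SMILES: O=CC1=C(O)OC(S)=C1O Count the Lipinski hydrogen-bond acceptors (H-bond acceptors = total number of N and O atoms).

4

N atoms: 0; O atoms: 4.
Lipinski HBA = 0 + 4 = 4.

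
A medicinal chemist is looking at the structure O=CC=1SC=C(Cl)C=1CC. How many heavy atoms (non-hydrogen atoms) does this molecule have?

Every atom symbol written in the SMILES (organic subset) is one heavy atom; implicit H are not written.
Heavy atoms by element → C:7, Cl:1, O:1, S:1.
Total: 10.

10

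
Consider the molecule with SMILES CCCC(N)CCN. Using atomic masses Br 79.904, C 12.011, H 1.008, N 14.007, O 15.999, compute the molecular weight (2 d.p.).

First, the molecular formula is C6H16N2 (counting implicit H from valence).
  C: 6 × 12.011 = 72.066
  H: 16 × 1.008 = 16.128
  N: 2 × 14.007 = 28.014
Sum: 6×12.011 + 16×1.008 + 2×14.007 = 116.208 → 116.21 g/mol.

116.21 g/mol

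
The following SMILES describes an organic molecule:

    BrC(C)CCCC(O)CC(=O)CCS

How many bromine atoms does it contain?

Scan the SMILES for Br atoms (remember two-letter symbols like Cl and Br are single atoms).
Bromine count: 1.

1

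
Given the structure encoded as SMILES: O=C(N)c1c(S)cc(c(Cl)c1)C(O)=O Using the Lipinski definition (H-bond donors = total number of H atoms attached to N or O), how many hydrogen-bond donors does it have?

Donors: find every N or O and count the H atoms it carries.
  atom 1 (O): bond orders sum to 2 → 0 H
  atom 3 (N): bond orders sum to 1 → 2 H
  atom 13 (O): bond orders sum to 1 → 1 H
  atom 14 (O): bond orders sum to 2 → 0 H
Lipinski HBD = 3.

3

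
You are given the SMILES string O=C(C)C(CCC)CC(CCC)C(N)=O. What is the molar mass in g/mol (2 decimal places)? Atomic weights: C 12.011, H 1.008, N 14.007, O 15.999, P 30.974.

First, the molecular formula is C12H23NO2 (counting implicit H from valence).
  C: 12 × 12.011 = 144.132
  H: 23 × 1.008 = 23.184
  N: 1 × 14.007 = 14.007
  O: 2 × 15.999 = 31.998
Sum: 12×12.011 + 23×1.008 + 1×14.007 + 2×15.999 = 213.321 → 213.32 g/mol.

213.32 g/mol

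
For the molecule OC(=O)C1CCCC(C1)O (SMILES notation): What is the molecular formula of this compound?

C7H12O3

Walk through each heavy atom and fill implicit hydrogens from standard valence (C 4, N 3, O 2, S 2, halogen 1):
  atom 1: O, bond orders sum to 1 (valence 2) → 1 H
  atom 2: C, bond orders sum to 4 (valence 4) → 0 H
  atom 3: O, bond orders sum to 2 (valence 2) → 0 H
  atom 4: C, bond orders sum to 3 (valence 4) → 1 H
  atom 5: C, bond orders sum to 2 (valence 4) → 2 H
  atom 6: C, bond orders sum to 2 (valence 4) → 2 H
  atom 7: C, bond orders sum to 2 (valence 4) → 2 H
  atom 8: C, bond orders sum to 3 (valence 4) → 1 H
  atom 9: C, bond orders sum to 2 (valence 4) → 2 H
  atom 10: O, bond orders sum to 1 (valence 2) → 1 H
Totals → C:7, H:12, O:3.
In Hill order: C7H12O3.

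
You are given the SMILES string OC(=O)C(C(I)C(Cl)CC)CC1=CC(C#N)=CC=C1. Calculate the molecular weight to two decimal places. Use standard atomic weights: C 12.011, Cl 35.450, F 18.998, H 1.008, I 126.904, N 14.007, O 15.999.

First, the molecular formula is C14H15ClINO2 (counting implicit H from valence).
  C: 14 × 12.011 = 168.154
  Cl: 1 × 35.450 = 35.450
  H: 15 × 1.008 = 15.120
  I: 1 × 126.904 = 126.904
  N: 1 × 14.007 = 14.007
  O: 2 × 15.999 = 31.998
Sum: 14×12.011 + 1×35.450 + 15×1.008 + 1×126.904 + 1×14.007 + 2×15.999 = 391.633 → 391.63 g/mol.

391.63 g/mol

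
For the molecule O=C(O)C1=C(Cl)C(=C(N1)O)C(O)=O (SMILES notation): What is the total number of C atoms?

Count every carbon token in the SMILES (each C, including those in ring-closure positions and inside branches).
Carbon count: 6.

6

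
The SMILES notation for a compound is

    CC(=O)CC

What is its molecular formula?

C4H8O

Walk through each heavy atom and fill implicit hydrogens from standard valence (C 4, N 3, O 2, S 2, halogen 1):
  atom 1: C, bond orders sum to 1 (valence 4) → 3 H
  atom 2: C, bond orders sum to 4 (valence 4) → 0 H
  atom 3: O, bond orders sum to 2 (valence 2) → 0 H
  atom 4: C, bond orders sum to 2 (valence 4) → 2 H
  atom 5: C, bond orders sum to 1 (valence 4) → 3 H
Totals → C:4, H:8, O:1.
In Hill order: C4H8O.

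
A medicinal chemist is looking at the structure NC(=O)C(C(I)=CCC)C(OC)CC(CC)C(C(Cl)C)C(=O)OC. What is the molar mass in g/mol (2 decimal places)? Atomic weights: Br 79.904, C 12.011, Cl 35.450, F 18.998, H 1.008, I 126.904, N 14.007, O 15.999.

First, the molecular formula is C17H29ClINO4 (counting implicit H from valence).
  C: 17 × 12.011 = 204.187
  Cl: 1 × 35.450 = 35.450
  H: 29 × 1.008 = 29.232
  I: 1 × 126.904 = 126.904
  N: 1 × 14.007 = 14.007
  O: 4 × 15.999 = 63.996
Sum: 17×12.011 + 1×35.450 + 29×1.008 + 1×126.904 + 1×14.007 + 4×15.999 = 473.776 → 473.78 g/mol.

473.78 g/mol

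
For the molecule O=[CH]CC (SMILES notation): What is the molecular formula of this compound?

Walk through each heavy atom and fill implicit hydrogens from standard valence (C 4, N 3, O 2, S 2, halogen 1):
  atom 1: O, bond orders sum to 2 (valence 2) → 0 H
  atom 2: C with explicit H count 1
  atom 3: C, bond orders sum to 2 (valence 4) → 2 H
  atom 4: C, bond orders sum to 1 (valence 4) → 3 H
Totals → C:3, H:6, O:1.
In Hill order: C3H6O.

C3H6O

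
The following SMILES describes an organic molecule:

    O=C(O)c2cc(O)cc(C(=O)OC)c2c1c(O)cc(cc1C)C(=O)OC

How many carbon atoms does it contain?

18

Count every carbon token in the SMILES (each C, including those in ring-closure positions and inside branches).
Carbon count: 18.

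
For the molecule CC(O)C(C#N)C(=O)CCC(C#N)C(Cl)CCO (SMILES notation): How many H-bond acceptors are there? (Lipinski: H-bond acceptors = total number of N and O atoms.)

5

N atoms: 2; O atoms: 3.
Lipinski HBA = 2 + 3 = 5.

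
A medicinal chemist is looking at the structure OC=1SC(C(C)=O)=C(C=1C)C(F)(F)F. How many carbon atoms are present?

Count every carbon token in the SMILES (each C, including those in ring-closure positions and inside branches).
Carbon count: 8.

8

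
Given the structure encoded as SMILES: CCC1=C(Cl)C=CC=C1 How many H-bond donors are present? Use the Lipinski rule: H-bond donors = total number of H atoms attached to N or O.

Donors: find every N or O and count the H atoms it carries.
  (no N or O atoms present)
Lipinski HBD = 0.

0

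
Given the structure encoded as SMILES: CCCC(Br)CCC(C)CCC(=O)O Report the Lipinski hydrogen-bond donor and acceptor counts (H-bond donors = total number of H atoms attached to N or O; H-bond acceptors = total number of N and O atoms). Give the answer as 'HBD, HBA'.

1, 2

Donors: find every N or O and count the H atoms it carries.
  atom 13 (O): bond orders sum to 2 → 0 H
  atom 14 (O): bond orders sum to 1 → 1 H
Lipinski HBD = 1.
Acceptors: N atoms = 0, O atoms = 2 → HBA = 2.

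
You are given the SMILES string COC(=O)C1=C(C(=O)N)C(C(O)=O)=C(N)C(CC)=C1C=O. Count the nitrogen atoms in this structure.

2

Scan the SMILES for N atoms (remember two-letter symbols like Cl and Br are single atoms).
Nitrogen count: 2.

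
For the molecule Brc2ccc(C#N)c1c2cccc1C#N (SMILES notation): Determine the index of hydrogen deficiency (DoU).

11

Molecular formula: C12H5BrN2.
DoU = (2C + 2 + N − H − X) / 2, where X is the halogen count and O/S are ignored.
    = (2·12 + 2 + 2 − 5 − 1) / 2 = 22 / 2 = 11.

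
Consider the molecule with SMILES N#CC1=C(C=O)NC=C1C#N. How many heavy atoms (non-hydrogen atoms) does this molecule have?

Every atom symbol written in the SMILES (organic subset) is one heavy atom; implicit H are not written.
Heavy atoms by element → C:7, N:3, O:1.
Total: 11.

11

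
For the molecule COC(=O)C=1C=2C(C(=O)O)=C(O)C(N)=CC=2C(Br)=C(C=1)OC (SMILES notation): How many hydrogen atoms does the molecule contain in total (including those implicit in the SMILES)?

Walk through each heavy atom and fill implicit hydrogens from standard valence (C 4, N 3, O 2, S 2, halogen 1):
  atom 1: C, bond orders sum to 1 (valence 4) → 3 H
  atom 2: O, bond orders sum to 2 (valence 2) → 0 H
  atom 3: C, bond orders sum to 4 (valence 4) → 0 H
  atom 4: O, bond orders sum to 2 (valence 2) → 0 H
  atom 5: C, bond orders sum to 4 (valence 4) → 0 H
  atom 6: C, bond orders sum to 4 (valence 4) → 0 H
  atom 7: C, bond orders sum to 4 (valence 4) → 0 H
  atom 8: C, bond orders sum to 4 (valence 4) → 0 H
  atom 9: O, bond orders sum to 2 (valence 2) → 0 H
  atom 10: O, bond orders sum to 1 (valence 2) → 1 H
  atom 11: C, bond orders sum to 4 (valence 4) → 0 H
  atom 12: O, bond orders sum to 1 (valence 2) → 1 H
  atom 13: C, bond orders sum to 4 (valence 4) → 0 H
  atom 14: N, bond orders sum to 1 (valence 3) → 2 H
  atom 15: C, bond orders sum to 3 (valence 4) → 1 H
  atom 16: C, bond orders sum to 4 (valence 4) → 0 H
  atom 17: C, bond orders sum to 4 (valence 4) → 0 H
  atom 18: Br (halogen, monovalent) → 0 H
  atom 19: C, bond orders sum to 4 (valence 4) → 0 H
  atom 20: C, bond orders sum to 3 (valence 4) → 1 H
  atom 21: O, bond orders sum to 2 (valence 2) → 0 H
  atom 22: C, bond orders sum to 1 (valence 4) → 3 H
Total hydrogens: 12.

12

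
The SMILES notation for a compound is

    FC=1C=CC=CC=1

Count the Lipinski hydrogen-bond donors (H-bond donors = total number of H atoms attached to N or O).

Donors: find every N or O and count the H atoms it carries.
  (no N or O atoms present)
Lipinski HBD = 0.

0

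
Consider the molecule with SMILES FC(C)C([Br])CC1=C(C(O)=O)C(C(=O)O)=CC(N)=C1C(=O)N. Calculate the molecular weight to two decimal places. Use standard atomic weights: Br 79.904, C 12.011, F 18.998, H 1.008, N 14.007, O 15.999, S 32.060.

First, the molecular formula is C13H14BrFN2O5 (counting implicit H from valence).
  Br: 1 × 79.904 = 79.904
  C: 13 × 12.011 = 156.143
  F: 1 × 18.998 = 18.998
  H: 14 × 1.008 = 14.112
  N: 2 × 14.007 = 28.014
  O: 5 × 15.999 = 79.995
Sum: 1×79.904 + 13×12.011 + 1×18.998 + 14×1.008 + 2×14.007 + 5×15.999 = 377.166 → 377.17 g/mol.

377.17 g/mol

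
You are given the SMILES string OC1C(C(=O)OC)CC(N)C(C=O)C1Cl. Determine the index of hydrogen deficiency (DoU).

Molecular formula: C9H14ClNO4.
DoU = (2C + 2 + N − H − X) / 2, where X is the halogen count and O/S are ignored.
    = (2·9 + 2 + 1 − 14 − 1) / 2 = 6 / 2 = 3.

3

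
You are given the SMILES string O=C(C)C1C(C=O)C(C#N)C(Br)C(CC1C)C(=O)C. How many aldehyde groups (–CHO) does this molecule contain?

1

The aldehyde motif appears at heavy-atom position 6 in the SMILES.
Other groups present: 2 ketone, 1 nitrile.
Aldehyde count: 1.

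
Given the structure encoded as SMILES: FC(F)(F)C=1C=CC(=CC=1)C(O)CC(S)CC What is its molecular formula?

C12H15F3OS

Walk through each heavy atom and fill implicit hydrogens from standard valence (C 4, N 3, O 2, S 2, halogen 1):
  atom 1: F (halogen, monovalent) → 0 H
  atom 2: C, bond orders sum to 4 (valence 4) → 0 H
  atom 3: F (halogen, monovalent) → 0 H
  atom 4: F (halogen, monovalent) → 0 H
  atom 5: C, bond orders sum to 4 (valence 4) → 0 H
  atom 6: C, bond orders sum to 3 (valence 4) → 1 H
  atom 7: C, bond orders sum to 3 (valence 4) → 1 H
  atom 8: C, bond orders sum to 4 (valence 4) → 0 H
  atom 9: C, bond orders sum to 3 (valence 4) → 1 H
  atom 10: C, bond orders sum to 3 (valence 4) → 1 H
  atom 11: C, bond orders sum to 3 (valence 4) → 1 H
  atom 12: O, bond orders sum to 1 (valence 2) → 1 H
  atom 13: C, bond orders sum to 2 (valence 4) → 2 H
  atom 14: C, bond orders sum to 3 (valence 4) → 1 H
  atom 15: S, bond orders sum to 1 (valence 2) → 1 H
  atom 16: C, bond orders sum to 2 (valence 4) → 2 H
  atom 17: C, bond orders sum to 1 (valence 4) → 3 H
Totals → C:12, H:15, F:3, O:1, S:1.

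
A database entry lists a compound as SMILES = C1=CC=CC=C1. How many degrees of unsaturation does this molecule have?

4

Degree of unsaturation = (number of rings) + (number of π bonds).
Ring closures in the SMILES: 1.
π bonds: 3 double bonds (each 1 DoU) → 3 DoU from unsaturation.
Total DoU = 1 + 3 = 4.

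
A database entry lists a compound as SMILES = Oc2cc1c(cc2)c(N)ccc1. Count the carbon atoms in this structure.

10

Count every carbon token in the SMILES (each C, including those in ring-closure positions and inside branches).
Carbon count: 10.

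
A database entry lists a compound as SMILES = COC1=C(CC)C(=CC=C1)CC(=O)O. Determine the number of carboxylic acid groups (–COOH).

The carboxylic acid motif appears at heavy-atom position 12 in the SMILES.
Other groups present: 1 ether.
Carboxylic acid count: 1.

1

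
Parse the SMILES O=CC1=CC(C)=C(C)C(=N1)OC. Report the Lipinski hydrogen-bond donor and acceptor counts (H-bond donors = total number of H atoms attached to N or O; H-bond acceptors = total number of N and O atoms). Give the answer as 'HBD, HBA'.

0, 3

Donors: find every N or O and count the H atoms it carries.
  atom 1 (O): bond orders sum to 2 → 0 H
  atom 10 (N): bond orders sum to 3 → 0 H
  atom 11 (O): bond orders sum to 2 → 0 H
Lipinski HBD = 0.
Acceptors: N atoms = 1, O atoms = 2 → HBA = 3.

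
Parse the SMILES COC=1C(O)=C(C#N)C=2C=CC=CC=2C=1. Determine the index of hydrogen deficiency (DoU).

Molecular formula: C12H9NO2.
DoU = (2C + 2 + N − H − X) / 2, where X is the halogen count and O/S are ignored.
    = (2·12 + 2 + 1 − 9 − 0) / 2 = 18 / 2 = 9.

9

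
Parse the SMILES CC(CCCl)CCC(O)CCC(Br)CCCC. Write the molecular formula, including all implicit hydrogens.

C14H28BrClO

Walk through each heavy atom and fill implicit hydrogens from standard valence (C 4, N 3, O 2, S 2, halogen 1):
  atom 1: C, bond orders sum to 1 (valence 4) → 3 H
  atom 2: C, bond orders sum to 3 (valence 4) → 1 H
  atom 3: C, bond orders sum to 2 (valence 4) → 2 H
  atom 4: C, bond orders sum to 2 (valence 4) → 2 H
  atom 5: Cl (halogen, monovalent) → 0 H
  atom 6: C, bond orders sum to 2 (valence 4) → 2 H
  atom 7: C, bond orders sum to 2 (valence 4) → 2 H
  atom 8: C, bond orders sum to 3 (valence 4) → 1 H
  atom 9: O, bond orders sum to 1 (valence 2) → 1 H
  atom 10: C, bond orders sum to 2 (valence 4) → 2 H
  atom 11: C, bond orders sum to 2 (valence 4) → 2 H
  atom 12: C, bond orders sum to 3 (valence 4) → 1 H
  atom 13: Br (halogen, monovalent) → 0 H
  atom 14: C, bond orders sum to 2 (valence 4) → 2 H
  atom 15: C, bond orders sum to 2 (valence 4) → 2 H
  atom 16: C, bond orders sum to 2 (valence 4) → 2 H
  atom 17: C, bond orders sum to 1 (valence 4) → 3 H
Totals → C:14, H:28, Br:1, Cl:1, O:1.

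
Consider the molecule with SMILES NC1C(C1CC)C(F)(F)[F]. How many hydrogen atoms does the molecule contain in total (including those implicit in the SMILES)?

10

Walk through each heavy atom and fill implicit hydrogens from standard valence (C 4, N 3, O 2, S 2, halogen 1):
  atom 1: N, bond orders sum to 1 (valence 3) → 2 H
  atom 2: C, bond orders sum to 3 (valence 4) → 1 H
  atom 3: C, bond orders sum to 3 (valence 4) → 1 H
  atom 4: C, bond orders sum to 3 (valence 4) → 1 H
  atom 5: C, bond orders sum to 2 (valence 4) → 2 H
  atom 6: C, bond orders sum to 1 (valence 4) → 3 H
  atom 7: C, bond orders sum to 4 (valence 4) → 0 H
  atom 8: F (halogen, monovalent) → 0 H
  atom 9: F (halogen, monovalent) → 0 H
  atom 10: F with explicit H count 0
Total hydrogens: 10.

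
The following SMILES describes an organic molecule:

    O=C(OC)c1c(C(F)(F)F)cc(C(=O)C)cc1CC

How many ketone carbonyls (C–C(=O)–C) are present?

The ketone motif appears at heavy-atom position 13 in the SMILES.
Other groups present: 1 ester.
Ketone count: 1.

1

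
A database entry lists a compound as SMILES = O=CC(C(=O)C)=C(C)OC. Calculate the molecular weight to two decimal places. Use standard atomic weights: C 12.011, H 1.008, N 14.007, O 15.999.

142.15 g/mol

First, the molecular formula is C7H10O3 (counting implicit H from valence).
  C: 7 × 12.011 = 84.077
  H: 10 × 1.008 = 10.080
  O: 3 × 15.999 = 47.997
Sum: 7×12.011 + 10×1.008 + 3×15.999 = 142.154 → 142.15 g/mol.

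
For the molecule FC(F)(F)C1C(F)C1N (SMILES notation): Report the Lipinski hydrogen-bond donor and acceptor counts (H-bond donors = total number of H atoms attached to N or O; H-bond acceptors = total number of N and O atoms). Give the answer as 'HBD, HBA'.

Donors: find every N or O and count the H atoms it carries.
  atom 9 (N): bond orders sum to 1 → 2 H
Lipinski HBD = 2.
Acceptors: N atoms = 1, O atoms = 0 → HBA = 1.

2, 1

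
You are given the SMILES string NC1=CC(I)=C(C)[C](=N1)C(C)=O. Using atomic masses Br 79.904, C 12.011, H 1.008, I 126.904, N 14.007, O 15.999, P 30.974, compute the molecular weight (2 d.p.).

276.08 g/mol

First, the molecular formula is C8H9IN2O (counting implicit H from valence).
  C: 8 × 12.011 = 96.088
  H: 9 × 1.008 = 9.072
  I: 1 × 126.904 = 126.904
  N: 2 × 14.007 = 28.014
  O: 1 × 15.999 = 15.999
Sum: 8×12.011 + 9×1.008 + 1×126.904 + 2×14.007 + 1×15.999 = 276.077 → 276.08 g/mol.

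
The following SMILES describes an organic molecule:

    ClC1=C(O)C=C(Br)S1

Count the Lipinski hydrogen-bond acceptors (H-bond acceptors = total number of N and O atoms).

N atoms: 0; O atoms: 1.
Lipinski HBA = 0 + 1 = 1.

1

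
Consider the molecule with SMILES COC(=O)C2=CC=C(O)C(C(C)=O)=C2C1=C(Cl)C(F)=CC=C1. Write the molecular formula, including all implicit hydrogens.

Walk through each heavy atom and fill implicit hydrogens from standard valence (C 4, N 3, O 2, S 2, halogen 1):
  atom 1: C, bond orders sum to 1 (valence 4) → 3 H
  atom 2: O, bond orders sum to 2 (valence 2) → 0 H
  atom 3: C, bond orders sum to 4 (valence 4) → 0 H
  atom 4: O, bond orders sum to 2 (valence 2) → 0 H
  atom 5: C, bond orders sum to 4 (valence 4) → 0 H
  atom 6: C, bond orders sum to 3 (valence 4) → 1 H
  atom 7: C, bond orders sum to 3 (valence 4) → 1 H
  atom 8: C, bond orders sum to 4 (valence 4) → 0 H
  atom 9: O, bond orders sum to 1 (valence 2) → 1 H
  atom 10: C, bond orders sum to 4 (valence 4) → 0 H
  atom 11: C, bond orders sum to 4 (valence 4) → 0 H
  atom 12: C, bond orders sum to 1 (valence 4) → 3 H
  atom 13: O, bond orders sum to 2 (valence 2) → 0 H
  atom 14: C, bond orders sum to 4 (valence 4) → 0 H
  atom 15: C, bond orders sum to 4 (valence 4) → 0 H
  atom 16: C, bond orders sum to 4 (valence 4) → 0 H
  atom 17: Cl (halogen, monovalent) → 0 H
  atom 18: C, bond orders sum to 4 (valence 4) → 0 H
  atom 19: F (halogen, monovalent) → 0 H
  atom 20: C, bond orders sum to 3 (valence 4) → 1 H
  atom 21: C, bond orders sum to 3 (valence 4) → 1 H
  atom 22: C, bond orders sum to 3 (valence 4) → 1 H
Totals → C:16, H:12, Cl:1, F:1, O:4.
In Hill order: C16H12ClFO4.

C16H12ClFO4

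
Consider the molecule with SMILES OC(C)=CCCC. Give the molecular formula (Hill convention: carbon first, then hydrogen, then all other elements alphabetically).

Walk through each heavy atom and fill implicit hydrogens from standard valence (C 4, N 3, O 2, S 2, halogen 1):
  atom 1: O, bond orders sum to 1 (valence 2) → 1 H
  atom 2: C, bond orders sum to 4 (valence 4) → 0 H
  atom 3: C, bond orders sum to 1 (valence 4) → 3 H
  atom 4: C, bond orders sum to 3 (valence 4) → 1 H
  atom 5: C, bond orders sum to 2 (valence 4) → 2 H
  atom 6: C, bond orders sum to 2 (valence 4) → 2 H
  atom 7: C, bond orders sum to 1 (valence 4) → 3 H
Totals → C:6, H:12, O:1.
In Hill order: C6H12O.

C6H12O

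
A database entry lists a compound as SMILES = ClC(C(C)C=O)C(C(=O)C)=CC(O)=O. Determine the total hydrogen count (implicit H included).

Walk through each heavy atom and fill implicit hydrogens from standard valence (C 4, N 3, O 2, S 2, halogen 1):
  atom 1: Cl (halogen, monovalent) → 0 H
  atom 2: C, bond orders sum to 3 (valence 4) → 1 H
  atom 3: C, bond orders sum to 3 (valence 4) → 1 H
  atom 4: C, bond orders sum to 1 (valence 4) → 3 H
  atom 5: C, bond orders sum to 3 (valence 4) → 1 H
  atom 6: O, bond orders sum to 2 (valence 2) → 0 H
  atom 7: C, bond orders sum to 4 (valence 4) → 0 H
  atom 8: C, bond orders sum to 4 (valence 4) → 0 H
  atom 9: O, bond orders sum to 2 (valence 2) → 0 H
  atom 10: C, bond orders sum to 1 (valence 4) → 3 H
  atom 11: C, bond orders sum to 3 (valence 4) → 1 H
  atom 12: C, bond orders sum to 4 (valence 4) → 0 H
  atom 13: O, bond orders sum to 1 (valence 2) → 1 H
  atom 14: O, bond orders sum to 2 (valence 2) → 0 H
Total hydrogens: 11.

11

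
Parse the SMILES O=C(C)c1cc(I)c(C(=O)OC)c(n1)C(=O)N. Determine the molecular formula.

Walk through each heavy atom and fill implicit hydrogens from standard valence (C 4, N 3, O 2, S 2, halogen 1); for lowercase aromatic atoms, an aromatic c carries 1 H when it has two neighbours and 0 H with three, and aromatic n carries 0 H:
  atom 1: O, bond orders sum to 2 (valence 2) → 0 H
  atom 2: C, bond orders sum to 4 (valence 4) → 0 H
  atom 3: C, bond orders sum to 1 (valence 4) → 3 H
  atom 4: aromatic c, 3 neighbours → 0 H
  atom 5: aromatic c, 2 neighbours → 1 H
  atom 6: aromatic c, 3 neighbours → 0 H
  atom 7: I (halogen, monovalent) → 0 H
  atom 8: aromatic c, 3 neighbours → 0 H
  atom 9: C, bond orders sum to 4 (valence 4) → 0 H
  atom 10: O, bond orders sum to 2 (valence 2) → 0 H
  atom 11: O, bond orders sum to 2 (valence 2) → 0 H
  atom 12: C, bond orders sum to 1 (valence 4) → 3 H
  atom 13: aromatic c, 3 neighbours → 0 H
  atom 14: aromatic n, 2 neighbours → 0 H
  atom 15: C, bond orders sum to 4 (valence 4) → 0 H
  atom 16: O, bond orders sum to 2 (valence 2) → 0 H
  atom 17: N, bond orders sum to 1 (valence 3) → 2 H
Totals → C:10, H:9, I:1, N:2, O:4.

C10H9IN2O4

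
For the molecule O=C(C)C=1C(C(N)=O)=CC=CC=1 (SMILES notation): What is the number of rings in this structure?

1

In SMILES, each pair of matching ring-closure digits denotes one ring-closing bond; the number of such bonds equals the number of independent rings.
Ring-closure bonds here: 1.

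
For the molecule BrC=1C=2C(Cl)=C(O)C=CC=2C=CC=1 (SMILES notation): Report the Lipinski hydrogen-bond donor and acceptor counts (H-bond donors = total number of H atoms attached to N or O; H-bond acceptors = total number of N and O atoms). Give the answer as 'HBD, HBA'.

1, 1

Donors: find every N or O and count the H atoms it carries.
  atom 7 (O): bond orders sum to 1 → 1 H
Lipinski HBD = 1.
Acceptors: N atoms = 0, O atoms = 1 → HBA = 1.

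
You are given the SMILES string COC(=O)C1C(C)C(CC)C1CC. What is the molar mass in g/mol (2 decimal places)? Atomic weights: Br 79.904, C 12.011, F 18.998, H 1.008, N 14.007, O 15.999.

First, the molecular formula is C11H20O2 (counting implicit H from valence).
  C: 11 × 12.011 = 132.121
  H: 20 × 1.008 = 20.160
  O: 2 × 15.999 = 31.998
Sum: 11×12.011 + 20×1.008 + 2×15.999 = 184.279 → 184.28 g/mol.

184.28 g/mol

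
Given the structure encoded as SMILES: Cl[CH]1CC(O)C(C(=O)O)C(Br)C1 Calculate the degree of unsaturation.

2

Molecular formula: C7H10BrClO3.
DoU = (2C + 2 + N − H − X) / 2, where X is the halogen count and O/S are ignored.
    = (2·7 + 2 + 0 − 10 − 2) / 2 = 4 / 2 = 2.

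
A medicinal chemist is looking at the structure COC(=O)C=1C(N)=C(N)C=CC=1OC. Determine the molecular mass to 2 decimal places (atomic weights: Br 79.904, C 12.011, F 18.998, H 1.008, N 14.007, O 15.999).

196.21 g/mol

First, the molecular formula is C9H12N2O3 (counting implicit H from valence).
  C: 9 × 12.011 = 108.099
  H: 12 × 1.008 = 12.096
  N: 2 × 14.007 = 28.014
  O: 3 × 15.999 = 47.997
Sum: 9×12.011 + 12×1.008 + 2×14.007 + 3×15.999 = 196.206 → 196.21 g/mol.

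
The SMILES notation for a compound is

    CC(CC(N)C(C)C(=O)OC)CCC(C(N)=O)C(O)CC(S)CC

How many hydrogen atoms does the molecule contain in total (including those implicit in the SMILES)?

34

Walk through each heavy atom and fill implicit hydrogens from standard valence (C 4, N 3, O 2, S 2, halogen 1):
  atom 1: C, bond orders sum to 1 (valence 4) → 3 H
  atom 2: C, bond orders sum to 3 (valence 4) → 1 H
  atom 3: C, bond orders sum to 2 (valence 4) → 2 H
  atom 4: C, bond orders sum to 3 (valence 4) → 1 H
  atom 5: N, bond orders sum to 1 (valence 3) → 2 H
  atom 6: C, bond orders sum to 3 (valence 4) → 1 H
  atom 7: C, bond orders sum to 1 (valence 4) → 3 H
  atom 8: C, bond orders sum to 4 (valence 4) → 0 H
  atom 9: O, bond orders sum to 2 (valence 2) → 0 H
  atom 10: O, bond orders sum to 2 (valence 2) → 0 H
  atom 11: C, bond orders sum to 1 (valence 4) → 3 H
  atom 12: C, bond orders sum to 2 (valence 4) → 2 H
  atom 13: C, bond orders sum to 2 (valence 4) → 2 H
  atom 14: C, bond orders sum to 3 (valence 4) → 1 H
  atom 15: C, bond orders sum to 4 (valence 4) → 0 H
  atom 16: N, bond orders sum to 1 (valence 3) → 2 H
  atom 17: O, bond orders sum to 2 (valence 2) → 0 H
  atom 18: C, bond orders sum to 3 (valence 4) → 1 H
  atom 19: O, bond orders sum to 1 (valence 2) → 1 H
  atom 20: C, bond orders sum to 2 (valence 4) → 2 H
  atom 21: C, bond orders sum to 3 (valence 4) → 1 H
  atom 22: S, bond orders sum to 1 (valence 2) → 1 H
  atom 23: C, bond orders sum to 2 (valence 4) → 2 H
  atom 24: C, bond orders sum to 1 (valence 4) → 3 H
Total hydrogens: 34.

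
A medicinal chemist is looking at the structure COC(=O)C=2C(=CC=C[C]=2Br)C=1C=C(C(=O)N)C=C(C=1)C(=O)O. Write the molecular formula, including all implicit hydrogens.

Walk through each heavy atom and fill implicit hydrogens from standard valence (C 4, N 3, O 2, S 2, halogen 1):
  atom 1: C, bond orders sum to 1 (valence 4) → 3 H
  atom 2: O, bond orders sum to 2 (valence 2) → 0 H
  atom 3: C, bond orders sum to 4 (valence 4) → 0 H
  atom 4: O, bond orders sum to 2 (valence 2) → 0 H
  atom 5: C, bond orders sum to 4 (valence 4) → 0 H
  atom 6: C, bond orders sum to 4 (valence 4) → 0 H
  atom 7: C, bond orders sum to 3 (valence 4) → 1 H
  atom 8: C, bond orders sum to 3 (valence 4) → 1 H
  atom 9: C, bond orders sum to 3 (valence 4) → 1 H
  atom 10: C with explicit H count 0
  atom 11: Br (halogen, monovalent) → 0 H
  atom 12: C, bond orders sum to 4 (valence 4) → 0 H
  atom 13: C, bond orders sum to 3 (valence 4) → 1 H
  atom 14: C, bond orders sum to 4 (valence 4) → 0 H
  atom 15: C, bond orders sum to 4 (valence 4) → 0 H
  atom 16: O, bond orders sum to 2 (valence 2) → 0 H
  atom 17: N, bond orders sum to 1 (valence 3) → 2 H
  atom 18: C, bond orders sum to 3 (valence 4) → 1 H
  atom 19: C, bond orders sum to 4 (valence 4) → 0 H
  atom 20: C, bond orders sum to 3 (valence 4) → 1 H
  atom 21: C, bond orders sum to 4 (valence 4) → 0 H
  atom 22: O, bond orders sum to 2 (valence 2) → 0 H
  atom 23: O, bond orders sum to 1 (valence 2) → 1 H
Totals → C:16, H:12, Br:1, N:1, O:5.

C16H12BrNO5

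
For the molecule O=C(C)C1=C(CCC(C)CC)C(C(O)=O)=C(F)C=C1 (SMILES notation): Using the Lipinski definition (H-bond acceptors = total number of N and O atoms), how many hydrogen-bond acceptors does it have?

3

N atoms: 0; O atoms: 3.
Lipinski HBA = 0 + 3 = 3.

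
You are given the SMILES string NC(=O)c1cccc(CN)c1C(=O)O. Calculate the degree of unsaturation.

Molecular formula: C9H10N2O3.
DoU = (2C + 2 + N − H − X) / 2, where X is the halogen count and O/S are ignored.
    = (2·9 + 2 + 2 − 10 − 0) / 2 = 12 / 2 = 6.

6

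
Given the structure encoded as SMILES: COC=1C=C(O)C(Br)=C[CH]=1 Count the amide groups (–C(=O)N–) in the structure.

Scan the SMILES for the amide motif — none present.
Groups that are present: 1 ether, 1 hydroxyl.

0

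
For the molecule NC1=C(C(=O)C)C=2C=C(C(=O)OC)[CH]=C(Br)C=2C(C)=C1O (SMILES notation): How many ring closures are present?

2

In SMILES, each pair of matching ring-closure digits denotes one ring-closing bond; the number of such bonds equals the number of independent rings.
Ring-closure bonds here: 2.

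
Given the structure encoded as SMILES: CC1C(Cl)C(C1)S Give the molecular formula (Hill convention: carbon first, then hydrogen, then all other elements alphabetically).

Walk through each heavy atom and fill implicit hydrogens from standard valence (C 4, N 3, O 2, S 2, halogen 1):
  atom 1: C, bond orders sum to 1 (valence 4) → 3 H
  atom 2: C, bond orders sum to 3 (valence 4) → 1 H
  atom 3: C, bond orders sum to 3 (valence 4) → 1 H
  atom 4: Cl (halogen, monovalent) → 0 H
  atom 5: C, bond orders sum to 3 (valence 4) → 1 H
  atom 6: C, bond orders sum to 2 (valence 4) → 2 H
  atom 7: S, bond orders sum to 1 (valence 2) → 1 H
Totals → C:5, H:9, Cl:1, S:1.

C5H9ClS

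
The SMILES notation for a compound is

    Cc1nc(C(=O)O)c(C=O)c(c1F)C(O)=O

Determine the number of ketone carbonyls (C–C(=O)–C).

0

Scan the SMILES for the ketone motif — none present.
Groups that are present: 1 aldehyde, 2 carboxylic acid.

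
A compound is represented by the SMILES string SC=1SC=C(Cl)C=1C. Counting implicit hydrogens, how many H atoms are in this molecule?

Walk through each heavy atom and fill implicit hydrogens from standard valence (C 4, N 3, O 2, S 2, halogen 1):
  atom 1: S, bond orders sum to 1 (valence 2) → 1 H
  atom 2: C, bond orders sum to 4 (valence 4) → 0 H
  atom 3: S, bond orders sum to 2 (valence 2) → 0 H
  atom 4: C, bond orders sum to 3 (valence 4) → 1 H
  atom 5: C, bond orders sum to 4 (valence 4) → 0 H
  atom 6: Cl (halogen, monovalent) → 0 H
  atom 7: C, bond orders sum to 4 (valence 4) → 0 H
  atom 8: C, bond orders sum to 1 (valence 4) → 3 H
Total hydrogens: 5.

5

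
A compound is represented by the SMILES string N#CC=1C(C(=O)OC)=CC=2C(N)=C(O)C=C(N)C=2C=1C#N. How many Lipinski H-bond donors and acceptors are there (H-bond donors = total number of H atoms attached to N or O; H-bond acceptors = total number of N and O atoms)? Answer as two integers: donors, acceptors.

Donors: find every N or O and count the H atoms it carries.
  atom 1 (N): bond orders sum to 3 → 0 H
  atom 6 (O): bond orders sum to 2 → 0 H
  atom 7 (O): bond orders sum to 2 → 0 H
  atom 12 (N): bond orders sum to 1 → 2 H
  atom 14 (O): bond orders sum to 1 → 1 H
  atom 17 (N): bond orders sum to 1 → 2 H
  atom 21 (N): bond orders sum to 3 → 0 H
Lipinski HBD = 5.
Acceptors: N atoms = 4, O atoms = 3 → HBA = 7.

5, 7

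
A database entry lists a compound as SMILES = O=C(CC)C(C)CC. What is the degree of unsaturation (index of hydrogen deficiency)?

Degree of unsaturation = (number of rings) + (number of π bonds).
Ring closures in the SMILES: 0.
π bonds: 1 double bond (each 1 DoU) → 1 DoU from unsaturation.
Total DoU = 0 + 1 = 1.

1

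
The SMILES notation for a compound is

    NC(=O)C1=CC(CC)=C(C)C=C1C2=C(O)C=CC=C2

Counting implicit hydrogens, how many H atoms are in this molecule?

Walk through each heavy atom and fill implicit hydrogens from standard valence (C 4, N 3, O 2, S 2, halogen 1):
  atom 1: N, bond orders sum to 1 (valence 3) → 2 H
  atom 2: C, bond orders sum to 4 (valence 4) → 0 H
  atom 3: O, bond orders sum to 2 (valence 2) → 0 H
  atom 4: C, bond orders sum to 4 (valence 4) → 0 H
  atom 5: C, bond orders sum to 3 (valence 4) → 1 H
  atom 6: C, bond orders sum to 4 (valence 4) → 0 H
  atom 7: C, bond orders sum to 2 (valence 4) → 2 H
  atom 8: C, bond orders sum to 1 (valence 4) → 3 H
  atom 9: C, bond orders sum to 4 (valence 4) → 0 H
  atom 10: C, bond orders sum to 1 (valence 4) → 3 H
  atom 11: C, bond orders sum to 3 (valence 4) → 1 H
  atom 12: C, bond orders sum to 4 (valence 4) → 0 H
  atom 13: C, bond orders sum to 4 (valence 4) → 0 H
  atom 14: C, bond orders sum to 4 (valence 4) → 0 H
  atom 15: O, bond orders sum to 1 (valence 2) → 1 H
  atom 16: C, bond orders sum to 3 (valence 4) → 1 H
  atom 17: C, bond orders sum to 3 (valence 4) → 1 H
  atom 18: C, bond orders sum to 3 (valence 4) → 1 H
  atom 19: C, bond orders sum to 3 (valence 4) → 1 H
Total hydrogens: 17.

17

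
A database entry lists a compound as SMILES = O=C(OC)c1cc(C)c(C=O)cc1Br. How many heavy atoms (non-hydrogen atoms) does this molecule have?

14

Every atom symbol written in the SMILES (organic subset) is one heavy atom; implicit H are not written.
Heavy atoms by element → Br:1, C:10, O:3.
Total: 14.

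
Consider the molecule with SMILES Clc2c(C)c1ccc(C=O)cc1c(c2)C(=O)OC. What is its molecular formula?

Walk through each heavy atom and fill implicit hydrogens from standard valence (C 4, N 3, O 2, S 2, halogen 1); for lowercase aromatic atoms, an aromatic c carries 1 H when it has two neighbours and 0 H with three, and aromatic n carries 0 H:
  atom 1: Cl (halogen, monovalent) → 0 H
  atom 2: aromatic c, 3 neighbours → 0 H
  atom 3: aromatic c, 3 neighbours → 0 H
  atom 4: C, bond orders sum to 1 (valence 4) → 3 H
  atom 5: aromatic c, 3 neighbours → 0 H
  atom 6: aromatic c, 2 neighbours → 1 H
  atom 7: aromatic c, 2 neighbours → 1 H
  atom 8: aromatic c, 3 neighbours → 0 H
  atom 9: C, bond orders sum to 3 (valence 4) → 1 H
  atom 10: O, bond orders sum to 2 (valence 2) → 0 H
  atom 11: aromatic c, 2 neighbours → 1 H
  atom 12: aromatic c, 3 neighbours → 0 H
  atom 13: aromatic c, 3 neighbours → 0 H
  atom 14: aromatic c, 2 neighbours → 1 H
  atom 15: C, bond orders sum to 4 (valence 4) → 0 H
  atom 16: O, bond orders sum to 2 (valence 2) → 0 H
  atom 17: O, bond orders sum to 2 (valence 2) → 0 H
  atom 18: C, bond orders sum to 1 (valence 4) → 3 H
Totals → C:14, H:11, Cl:1, O:3.
In Hill order: C14H11ClO3.

C14H11ClO3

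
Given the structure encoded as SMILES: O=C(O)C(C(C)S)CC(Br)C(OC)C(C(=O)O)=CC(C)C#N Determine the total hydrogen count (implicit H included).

20

Walk through each heavy atom and fill implicit hydrogens from standard valence (C 4, N 3, O 2, S 2, halogen 1):
  atom 1: O, bond orders sum to 2 (valence 2) → 0 H
  atom 2: C, bond orders sum to 4 (valence 4) → 0 H
  atom 3: O, bond orders sum to 1 (valence 2) → 1 H
  atom 4: C, bond orders sum to 3 (valence 4) → 1 H
  atom 5: C, bond orders sum to 3 (valence 4) → 1 H
  atom 6: C, bond orders sum to 1 (valence 4) → 3 H
  atom 7: S, bond orders sum to 1 (valence 2) → 1 H
  atom 8: C, bond orders sum to 2 (valence 4) → 2 H
  atom 9: C, bond orders sum to 3 (valence 4) → 1 H
  atom 10: Br (halogen, monovalent) → 0 H
  atom 11: C, bond orders sum to 3 (valence 4) → 1 H
  atom 12: O, bond orders sum to 2 (valence 2) → 0 H
  atom 13: C, bond orders sum to 1 (valence 4) → 3 H
  atom 14: C, bond orders sum to 4 (valence 4) → 0 H
  atom 15: C, bond orders sum to 4 (valence 4) → 0 H
  atom 16: O, bond orders sum to 2 (valence 2) → 0 H
  atom 17: O, bond orders sum to 1 (valence 2) → 1 H
  atom 18: C, bond orders sum to 3 (valence 4) → 1 H
  atom 19: C, bond orders sum to 3 (valence 4) → 1 H
  atom 20: C, bond orders sum to 1 (valence 4) → 3 H
  atom 21: C, bond orders sum to 4 (valence 4) → 0 H
  atom 22: N, bond orders sum to 3 (valence 3) → 0 H
Total hydrogens: 20.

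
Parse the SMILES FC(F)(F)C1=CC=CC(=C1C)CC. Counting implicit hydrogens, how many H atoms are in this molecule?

11

Walk through each heavy atom and fill implicit hydrogens from standard valence (C 4, N 3, O 2, S 2, halogen 1):
  atom 1: F (halogen, monovalent) → 0 H
  atom 2: C, bond orders sum to 4 (valence 4) → 0 H
  atom 3: F (halogen, monovalent) → 0 H
  atom 4: F (halogen, monovalent) → 0 H
  atom 5: C, bond orders sum to 4 (valence 4) → 0 H
  atom 6: C, bond orders sum to 3 (valence 4) → 1 H
  atom 7: C, bond orders sum to 3 (valence 4) → 1 H
  atom 8: C, bond orders sum to 3 (valence 4) → 1 H
  atom 9: C, bond orders sum to 4 (valence 4) → 0 H
  atom 10: C, bond orders sum to 4 (valence 4) → 0 H
  atom 11: C, bond orders sum to 1 (valence 4) → 3 H
  atom 12: C, bond orders sum to 2 (valence 4) → 2 H
  atom 13: C, bond orders sum to 1 (valence 4) → 3 H
Total hydrogens: 11.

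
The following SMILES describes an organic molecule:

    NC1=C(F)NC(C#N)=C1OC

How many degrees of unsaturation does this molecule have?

Degree of unsaturation = (number of rings) + (number of π bonds).
Ring closures in the SMILES: 1.
π bonds: 2 double bonds (each 1 DoU), 1 triple bond (each 2 DoU) → 4 DoU from unsaturation.
Total DoU = 1 + 4 = 5.

5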